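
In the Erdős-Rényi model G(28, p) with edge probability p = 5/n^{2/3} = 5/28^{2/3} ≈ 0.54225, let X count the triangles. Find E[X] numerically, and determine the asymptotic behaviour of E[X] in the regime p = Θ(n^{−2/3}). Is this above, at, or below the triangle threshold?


Number of potential triangles: C(28, 3) = 3276.
Each occurs with probability p³ ≈ (0.54225)³ ≈ 1.5943878e-01.
By linearity: E[X] = C(28, 3)·p³ ≈ 3276 · 1.5943878e-01 ≈ 522.32143.
Since α = 2/3 < 1, p = c/n^{2/3} ≫ 1/n is above the triangle threshold p ~ 1/n. Asymptotically E[X] ~ (c³/6)·n^{3(1−α)} = (5³/6)·n^{1} → ∞; triangles are abundant w.h.p.

E[X] ≈ 522.32143; in regime p = Θ(1/n^{2/3}) E[X] diverges (above the triangle threshold p ~ 1/n).


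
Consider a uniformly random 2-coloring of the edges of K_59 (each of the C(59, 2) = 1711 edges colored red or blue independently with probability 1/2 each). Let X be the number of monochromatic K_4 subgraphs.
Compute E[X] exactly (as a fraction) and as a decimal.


Let X = Σ_S X_S over the C(59, 4) = 455126 subsets S of size 4, where X_S = 1 if the K_4 on S is monochromatic.
For a fixed S, the K_4 on S has C(4, 2) = 6 edges. P[all 6 edges red] = (1/2)^6, and likewise for blue, so P[monochromatic] = 2·(1/2)^6 = 2^{1 − 6} = 1/32.
By linearity of expectation: E[X] = C(59, 4) · 2^{1 − 6} = 455126 · 1/32 = 227563/16.
Numerically: E[X] ≈ 14222.687500.

E[X] = C(59,4)·2^(1−C(4,2)) = 227563/16 ≈ 14222.687500.


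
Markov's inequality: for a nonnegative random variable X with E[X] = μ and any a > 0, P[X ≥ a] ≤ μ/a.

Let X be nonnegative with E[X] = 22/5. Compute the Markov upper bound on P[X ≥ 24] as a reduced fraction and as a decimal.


μ = E[X] = 22/5, a = 24.
Markov: P[X ≥ 24] ≤ μ/a = (22/5)/24 = 11/60.
Numerically: ≈ 0.18333.
(Since a = 24 > μ = 4.40000, the bound 11/60 is < 1 and informative.)

P[X ≥ 24] ≤ 11/60 ≈ 0.18333.


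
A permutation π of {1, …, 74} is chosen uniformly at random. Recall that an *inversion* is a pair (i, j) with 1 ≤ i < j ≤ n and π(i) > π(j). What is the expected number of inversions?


Write X = Σ X_I over the C(74, 2) = 2701 pairs i < j, with X_I the indicator of one inversion.
There are 2701 indicators.
For each fixed pair i < j, the values π(i) and π(j) are two distinct elements of {1, …, 74} in uniformly random order; by symmetry P[π(i) > π(j)] = 1/2.
By linearity: E[X] = 2701 · (1/2) = C(74, 2) · (1/2) = 2701/2 = 2701/2 ≈ 1350.500.

E[X] = 2701/2 = 1350.500.


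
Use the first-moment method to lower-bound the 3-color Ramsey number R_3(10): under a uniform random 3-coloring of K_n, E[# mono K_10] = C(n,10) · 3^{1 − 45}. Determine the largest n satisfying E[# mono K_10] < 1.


We need C(n, 10) · 3^{1 − 45} < 1, i.e. C(n, 10) < 3^{45 − 1} = 984770902183611232881.
Check values of n near the boundary:
  n = 572: C(572, 10) = 954640815642161682606; 954640815642161682606 < 984770902183611232881? YES
  n = 573: C(573, 10) = 971597135635805762226; 971597135635805762226 < 984770902183611232881? YES
  n = 574: C(574, 10) = 988824035203816502691; 988824035203816502691 < 984770902183611232881? NO
The largest n with C(n, 10) < 984770902183611232881 is n = 573 (where E[X] = 35985079097622435638/36472996377170786403 ≈ 0.9866225). Hence R_3(10) > 573, i.e. R_3(10) ≥ 574.

Largest n = 573; hence R_3(10) > 573.


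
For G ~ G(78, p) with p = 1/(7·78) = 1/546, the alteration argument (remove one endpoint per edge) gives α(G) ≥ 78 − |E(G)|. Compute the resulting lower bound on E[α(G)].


E[|E(G)|] = C(78, 2)·p = 3003 · (1/546) = 11/2.
E[α(G)] ≥ n − E[|E(G)|] = 78 − 11/2 = 145/2.
Numerically: ≈ 72.500000.
(This is only a lower bound; the true E[α(G)] may be larger.)

E[α(G)] ≥ 145/2 ≈ 72.500000.


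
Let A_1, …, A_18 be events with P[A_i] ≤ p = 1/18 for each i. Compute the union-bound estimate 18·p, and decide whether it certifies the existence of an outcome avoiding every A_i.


Union bound: P[∪_{i=1}^{18} A_i] ≤ Σ_i P[A_i] ≤ 18·p = 18·(1/18) = 1.
Numerically: 1 ≈ 1.0000.
Is 1 < 1? NO.
Since the bound 1 is ≥ 1, the union bound is uninformative here; it does NOT by itself certify existence.

18·p = 1 ≈ 1.0000; existence NOT certified by the union bound.


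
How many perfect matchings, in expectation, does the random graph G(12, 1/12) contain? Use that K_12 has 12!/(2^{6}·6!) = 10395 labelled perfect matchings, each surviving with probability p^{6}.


K_12 has 12!/(2^{6}·6!) = 10395 labelled perfect matchings.
For each such perfect matching H, let X_H = 1 if all 6 edges of H are present in G. Then P[X_H = 1] = p^{6} = (1/12)^{6} = 1/2985984.
Summing the indicators: E[X] = Σ_H E[X_H] = 10395 · p^{6} = 10395 · 1/2985984 = 385/110592.
Numerically: E[X] ≈ 0.0034813.

E[X] = 10395 · (1/12)^{6} = 385/110592 ≈ 0.0034813.


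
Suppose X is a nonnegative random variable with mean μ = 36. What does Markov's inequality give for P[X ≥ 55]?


μ = E[X] = 36, a = 55.
Markov: P[X ≥ 55] ≤ μ/a = (36)/55 = 36/55.
Numerically: ≈ 0.655.
(Since a = 55 > μ = 36.000, the bound 36/55 is < 1 and informative.)

P[X ≥ 55] ≤ 36/55 ≈ 0.655.


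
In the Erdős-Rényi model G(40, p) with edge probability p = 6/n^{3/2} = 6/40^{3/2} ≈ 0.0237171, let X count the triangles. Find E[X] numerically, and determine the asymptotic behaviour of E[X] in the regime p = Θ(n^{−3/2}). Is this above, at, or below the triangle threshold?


Number of potential triangles: C(40, 3) = 9880.
Each occurs with probability p³ ≈ (0.0237171)³ ≈ 1.33408589e-05.
By linearity: E[X] = C(40, 3)·p³ ≈ 9880 · 1.33408589e-05 ≈ 0.131808.
Since α = 3/2 > 1, p = c/n^{3/2} = o(1/n) is below the triangle threshold p ~ 1/n. Asymptotically E[X] ~ (c³/6)·n^{3(1−α)} = (6³/6)·n^{-1.5} → 0, so by Markov's inequality G has no triangles w.h.p.

E[X] ≈ 0.131808; in regime p = Θ(1/n^{3/2}) E[X] tends to 0 (below the triangle threshold p ~ 1/n).


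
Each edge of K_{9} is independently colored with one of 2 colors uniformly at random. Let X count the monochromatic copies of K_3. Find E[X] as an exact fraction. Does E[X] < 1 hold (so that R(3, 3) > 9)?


E[X] = C(9, 3) · 2^{1 − 3} = 84 · 2^{−2} = 84/4.
As a reduced fraction: E[X] = 21 ≈ 21.0000.
Is E[X] < 1? NO.
Since E[X] ≥ 1, the first-moment bound is inconclusive at n = 9; it does NOT by itself certify R(3, 3) > 9.

E[X] = 21 ≈ 21.0000; E[X] ≥ 1; first-moment method inconclusive here.


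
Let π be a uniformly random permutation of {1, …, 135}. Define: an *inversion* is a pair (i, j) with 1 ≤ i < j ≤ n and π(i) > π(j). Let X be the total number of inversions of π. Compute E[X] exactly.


Write X = Σ X_I over the C(135, 2) = 9045 pairs i < j, with X_I the indicator of one inversion.
There are 9045 indicators.
For each fixed pair i < j, the values π(i) and π(j) are two distinct elements of {1, …, 135} in uniformly random order; by symmetry P[π(i) > π(j)] = 1/2.
By linearity: E[X] = 9045 · (1/2) = C(135, 2) · (1/2) = 9045/2 = 9045/2 ≈ 4522.500000.

E[X] = 9045/2 = 4522.500000.


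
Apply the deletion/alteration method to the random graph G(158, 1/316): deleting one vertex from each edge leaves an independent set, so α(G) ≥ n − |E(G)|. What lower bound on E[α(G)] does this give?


E[|E(G)|] = C(158, 2)·p = 12403 · (1/316) = 157/4.
E[α(G)] ≥ n − E[|E(G)|] = 158 − 157/4 = 475/4.
Numerically: ≈ 118.7500.
(This is only a lower bound; the true E[α(G)] may be larger.)

E[α(G)] ≥ 475/4 ≈ 118.7500.


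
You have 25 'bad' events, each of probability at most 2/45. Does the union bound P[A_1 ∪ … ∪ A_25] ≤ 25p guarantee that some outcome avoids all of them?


Union bound: P[∪_{i=1}^{25} A_i] ≤ Σ_i P[A_i] ≤ 25·p = 25·(2/45) = 10/9.
Numerically: 10/9 ≈ 1.111.
Is 10/9 < 1? NO.
Since the bound 10/9 is ≥ 1, the union bound is uninformative here; it does NOT by itself certify existence.

25·p = 10/9 ≈ 1.111; existence NOT certified by the union bound.


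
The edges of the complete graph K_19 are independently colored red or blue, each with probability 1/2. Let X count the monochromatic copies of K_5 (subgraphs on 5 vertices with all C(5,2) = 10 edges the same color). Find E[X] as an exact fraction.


Let X = Σ_S X_S over the C(19, 5) = 11628 subsets S of size 5, where X_S = 1 if the K_5 on S is monochromatic.
For a fixed S, the K_5 on S has C(5, 2) = 10 edges. P[all 10 edges red] = (1/2)^10, and likewise for blue, so P[monochromatic] = 2·(1/2)^10 = 2^{1 − 10} = 1/512.
Summing: E[X] = C(19, 5) · 2^{1 − 10} = 11628 · 1/512 = 2907/128.
Numerically: E[X] ≈ 22.7109.

E[X] = C(19,5)·2^(1−C(5,2)) = 2907/128 ≈ 22.7109.


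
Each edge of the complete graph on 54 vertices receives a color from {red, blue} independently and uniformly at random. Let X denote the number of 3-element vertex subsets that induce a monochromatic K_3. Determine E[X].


Let X = Σ_S X_S over the C(54, 3) = 24804 subsets S of size 3, where X_S = 1 if the K_3 on S is monochromatic.
For a fixed S, the K_3 on S has C(3, 2) = 3 edges. P[all 3 edges red] = (1/2)^3, and likewise for blue, so P[monochromatic] = 2·(1/2)^3 = 2^{1 − 3} = 1/4.
By linearity: E[X] = C(54, 3) · 2^{1 − 3} = 24804 · 1/4 = 6201.
Numerically: E[X] ≈ 6201.000000.

E[X] = C(54,3)·2^(1−C(3,2)) = 6201 ≈ 6201.000000.


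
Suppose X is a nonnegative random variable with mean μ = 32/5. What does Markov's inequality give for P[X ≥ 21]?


μ = E[X] = 32/5, a = 21.
Markov: P[X ≥ 21] ≤ μ/a = (32/5)/21 = 32/105.
Numerically: ≈ 0.304762.
(Since a = 21 > μ = 6.400000, the bound 32/105 is < 1 and informative.)

P[X ≥ 21] ≤ 32/105 ≈ 0.304762.


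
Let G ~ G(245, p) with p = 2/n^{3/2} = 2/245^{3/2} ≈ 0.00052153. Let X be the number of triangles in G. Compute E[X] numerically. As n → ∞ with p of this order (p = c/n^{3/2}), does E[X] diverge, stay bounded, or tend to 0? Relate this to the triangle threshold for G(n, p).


Number of potential triangles: C(245, 3) = 2421090.
Each occurs with probability p³ ≈ (0.00052153)³ ≈ 1.4185433e-10.
By linearity: E[X] = C(245, 3)·p³ ≈ 2421090 · 1.4185433e-10 ≈ 0.00034.
Since α = 3/2 > 1, p = c/n^{3/2} = o(1/n) is below the triangle threshold p ~ 1/n. Asymptotically E[X] ~ (c³/6)·n^{3(1−α)} = (2³/6)·n^{-1.5} → 0, so by Markov's inequality G has no triangles w.h.p.

E[X] ≈ 0.00034; in regime p = Θ(1/n^{3/2}) E[X] tends to 0 (below the triangle threshold p ~ 1/n).


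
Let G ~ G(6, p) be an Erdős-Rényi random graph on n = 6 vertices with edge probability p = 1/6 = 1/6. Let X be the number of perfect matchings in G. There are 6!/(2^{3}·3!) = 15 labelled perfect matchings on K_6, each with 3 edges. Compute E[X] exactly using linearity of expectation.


K_6 has 6!/(2^{3}·3!) = 15 labelled perfect matchings.
For each such perfect matching H, let X_H = 1 if all 3 edges of H are present in G. Then P[X_H = 1] = p^{3} = (1/6)^{3} = 1/216.
Summing the indicators: E[X] = Σ_H E[X_H] = 15 · p^{3} = 15 · 1/216 = 5/72.
Numerically: E[X] ≈ 0.0694444.

E[X] = 15 · (1/6)^{3} = 5/72 ≈ 0.0694444.


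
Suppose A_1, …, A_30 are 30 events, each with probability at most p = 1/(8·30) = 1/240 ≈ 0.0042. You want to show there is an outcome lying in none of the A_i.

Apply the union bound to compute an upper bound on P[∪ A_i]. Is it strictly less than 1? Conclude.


Union bound: P[∪_{i=1}^{30} A_i] ≤ Σ_i P[A_i] ≤ 30·p = 30·(1/240) = 1/8.
Numerically: 1/8 ≈ 0.1250.
Is 1/8 < 1? YES.
Since P[∪ A_i] ≤ 1/8 < 1, the complement has P[∩ A_i^c] ≥ 1 − 1/8 = 7/8 > 0, so some outcome avoids every A_i.

30·p = 1/8 ≈ 0.1250; existence CERTIFIED by the union bound.


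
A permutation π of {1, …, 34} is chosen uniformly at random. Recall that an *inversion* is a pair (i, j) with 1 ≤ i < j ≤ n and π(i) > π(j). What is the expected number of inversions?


Write X = Σ X_I over the C(34, 2) = 561 pairs i < j, with X_I the indicator of one inversion.
There are 561 indicators.
For each fixed pair i < j, the values π(i) and π(j) are two distinct elements of {1, …, 34} in uniformly random order; by symmetry P[π(i) > π(j)] = 1/2.
By linearity: E[X] = 561 · (1/2) = C(34, 2) · (1/2) = 561/2 = 561/2 ≈ 280.5000.

E[X] = 561/2 = 280.5000.


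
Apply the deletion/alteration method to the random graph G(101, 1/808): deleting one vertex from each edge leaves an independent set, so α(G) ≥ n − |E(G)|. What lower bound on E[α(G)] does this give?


E[|E(G)|] = C(101, 2)·p = 5050 · (1/808) = 25/4.
E[α(G)] ≥ n − E[|E(G)|] = 101 − 25/4 = 379/4.
Numerically: ≈ 94.75000.
(This is only a lower bound; the true E[α(G)] may be larger.)

E[α(G)] ≥ 379/4 ≈ 94.75000.


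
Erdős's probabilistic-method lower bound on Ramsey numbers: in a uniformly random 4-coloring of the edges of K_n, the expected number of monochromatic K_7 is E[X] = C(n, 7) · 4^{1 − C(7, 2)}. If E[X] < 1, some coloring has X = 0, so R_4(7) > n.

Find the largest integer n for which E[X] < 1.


We need C(n, 7) · 4^{1 − 21} < 1, i.e. C(n, 7) < 4^{21 − 1} = 1099511627776.
Check values of n near the boundary:
  n = 174: C(174, 7) = 847879782984; 847879782984 < 1099511627776? YES
  n = 175: C(175, 7) = 883208107275; 883208107275 < 1099511627776? YES
  n = 176: C(176, 7) = 919790691600; 919790691600 < 1099511627776? YES
  n = 177: C(177, 7) = 957664425960; 957664425960 < 1099511627776? YES
  n = 178: C(178, 7) = 996867063280; 996867063280 < 1099511627776? YES
  n = 179: C(179, 7) = 1037437234460; 1037437234460 < 1099511627776? YES
  n = 180: C(180, 7) = 1079414463600; 1079414463600 < 1099511627776? YES
  n = 181: C(181, 7) = 1122839183400; 1122839183400 < 1099511627776? NO
  n = 182: C(182, 7) = 1167752750736; 1167752750736 < 1099511627776? NO
The largest n with C(n, 7) < 1099511627776 is n = 180 (where E[X] = 67463403975/68719476736 ≈ 0.981722). Hence R_4(7) > 180, i.e. R_4(7) ≥ 181.

Largest n = 180; hence R_4(7) > 180.


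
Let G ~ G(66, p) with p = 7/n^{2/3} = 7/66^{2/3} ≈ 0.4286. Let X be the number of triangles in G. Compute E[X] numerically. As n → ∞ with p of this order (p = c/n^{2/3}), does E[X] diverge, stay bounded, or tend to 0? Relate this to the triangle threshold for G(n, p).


Number of potential triangles: C(66, 3) = 45760.
Each occurs with probability p³ ≈ (0.4286)³ ≈ 7.874197e-02.
By linearity: E[X] = C(66, 3)·p³ ≈ 45760 · 7.874197e-02 ≈ 3603.2323.
Since α = 2/3 < 1, p = c/n^{2/3} ≫ 1/n is above the triangle threshold p ~ 1/n. Asymptotically E[X] ~ (c³/6)·n^{3(1−α)} = (7³/6)·n^{1} → ∞; triangles are abundant w.h.p.

E[X] ≈ 3603.2323; in regime p = Θ(1/n^{2/3}) E[X] diverges (above the triangle threshold p ~ 1/n).


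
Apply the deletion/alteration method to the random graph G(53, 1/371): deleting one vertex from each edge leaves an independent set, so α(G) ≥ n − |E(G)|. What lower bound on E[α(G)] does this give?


E[|E(G)|] = C(53, 2)·p = 1378 · (1/371) = 26/7.
E[α(G)] ≥ n − E[|E(G)|] = 53 − 26/7 = 345/7.
Numerically: ≈ 49.28571.
(This is only a lower bound; the true E[α(G)] may be larger.)

E[α(G)] ≥ 345/7 ≈ 49.28571.


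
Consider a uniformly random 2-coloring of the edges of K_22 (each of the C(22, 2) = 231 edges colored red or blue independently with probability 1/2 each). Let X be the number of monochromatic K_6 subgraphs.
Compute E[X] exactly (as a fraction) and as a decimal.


Let X = Σ_S X_S over the C(22, 6) = 74613 subsets S of size 6, where X_S = 1 if the K_6 on S is monochromatic.
For a fixed S, the K_6 on S has C(6, 2) = 15 edges. P[all 15 edges red] = (1/2)^15, and likewise for blue, so P[monochromatic] = 2·(1/2)^15 = 2^{1 − 15} = 1/16384.
Summing: E[X] = C(22, 6) · 2^{1 − 15} = 74613 · 1/16384 = 74613/16384.
Numerically: E[X] ≈ 4.5540.

E[X] = C(22,6)·2^(1−C(6,2)) = 74613/16384 ≈ 4.5540.


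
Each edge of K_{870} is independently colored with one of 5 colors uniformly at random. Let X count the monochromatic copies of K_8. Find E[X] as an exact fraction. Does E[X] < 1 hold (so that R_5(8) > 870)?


E[X] = C(870, 8) · 5^{1 − 28} = 7881626782940464620 · 5^{−27} = 7881626782940464620/7450580596923828125.
As a reduced fraction: E[X] = 1576325356588092924/1490116119384765625 ≈ 1.0578540.
Is E[X] < 1? NO.
Since E[X] ≥ 1, the first-moment bound is inconclusive at n = 870; it does NOT by itself certify R_5(8) > 870.

E[X] = 1576325356588092924/1490116119384765625 ≈ 1.0578540; E[X] ≥ 1; first-moment method inconclusive here.


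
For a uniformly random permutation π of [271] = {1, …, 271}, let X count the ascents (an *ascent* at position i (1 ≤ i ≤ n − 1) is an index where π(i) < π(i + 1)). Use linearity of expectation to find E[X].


Write X = Σ X_I over i = 1, …, 270, with X_I the indicator of one ascent.
There are 270 indicators.
For each fixed i, the pair (π(i), π(i+1)) is a uniformly random ordered pair of distinct values from {1, …, 271}; by symmetry P[π(i) < π(i+1)] = 1/2.
By linearity: E[X] = 270 · (1/2) = (271 − 1) · (1/2) = 135 ≈ 135.000000.

E[X] = 135 = 135.000000.


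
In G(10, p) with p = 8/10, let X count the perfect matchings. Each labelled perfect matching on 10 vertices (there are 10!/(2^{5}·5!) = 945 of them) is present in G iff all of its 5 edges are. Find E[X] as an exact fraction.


K_10 has 10!/(2^{5}·5!) = 945 labelled perfect matchings.
For each such perfect matching H, let X_H = 1 if all 5 edges of H are present in G. Then P[X_H = 1] = p^{5} = (4/5)^{5} = 1024/3125.
By linearity: E[X] = Σ_H E[X_H] = 945 · p^{5} = 945 · 1024/3125 = 193536/625.
Numerically: E[X] ≈ 309.7.

E[X] = 945 · (4/5)^{5} = 193536/625 ≈ 309.7.


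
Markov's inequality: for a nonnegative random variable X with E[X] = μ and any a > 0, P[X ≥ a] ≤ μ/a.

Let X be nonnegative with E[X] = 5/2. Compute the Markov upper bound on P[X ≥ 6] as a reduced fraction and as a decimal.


μ = E[X] = 5/2, a = 6.
Markov: P[X ≥ 6] ≤ μ/a = (5/2)/6 = 5/12.
Numerically: ≈ 0.41667.
(Since a = 6 > μ = 2.50000, the bound 5/12 is < 1 and informative.)

P[X ≥ 6] ≤ 5/12 ≈ 0.41667.


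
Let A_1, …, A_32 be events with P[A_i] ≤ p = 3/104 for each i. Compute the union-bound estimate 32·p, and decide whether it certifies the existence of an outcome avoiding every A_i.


Union bound: P[∪_{i=1}^{32} A_i] ≤ Σ_i P[A_i] ≤ 32·p = 32·(3/104) = 12/13.
Numerically: 12/13 ≈ 0.9230769.
Is 12/13 < 1? YES.
Since P[∪ A_i] ≤ 12/13 < 1, the complement has P[∩ A_i^c] ≥ 1 − 12/13 = 1/13 > 0, so some outcome avoids every A_i.

32·p = 12/13 ≈ 0.9230769; existence CERTIFIED by the union bound.


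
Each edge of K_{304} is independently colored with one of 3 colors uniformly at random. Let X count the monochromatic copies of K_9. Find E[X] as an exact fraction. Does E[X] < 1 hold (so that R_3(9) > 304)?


E[X] = C(304, 9) · 3^{1 − 36} = 54222992899492560 · 3^{−35} = 54222992899492560/50031545098999707.
As a reduced fraction: E[X] = 18074330966497520/16677181699666569 ≈ 1.083776.
Is E[X] < 1? NO.
Since E[X] ≥ 1, the first-moment bound is inconclusive at n = 304; it does NOT by itself certify R_3(9) > 304.

E[X] = 18074330966497520/16677181699666569 ≈ 1.083776; E[X] ≥ 1; first-moment method inconclusive here.


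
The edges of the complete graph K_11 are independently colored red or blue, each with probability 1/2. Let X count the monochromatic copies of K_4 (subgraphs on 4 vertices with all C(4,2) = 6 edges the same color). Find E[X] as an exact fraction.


Let X = Σ_S X_S over the C(11, 4) = 330 subsets S of size 4, where X_S = 1 if the K_4 on S is monochromatic.
For a fixed S, the K_4 on S has C(4, 2) = 6 edges. P[all 6 edges red] = (1/2)^6, and likewise for blue, so P[monochromatic] = 2·(1/2)^6 = 2^{1 − 6} = 1/32.
By linearity: E[X] = C(11, 4) · 2^{1 − 6} = 330 · 1/32 = 165/16.
Numerically: E[X] ≈ 10.31250.

E[X] = C(11,4)·2^(1−C(4,2)) = 165/16 ≈ 10.31250.


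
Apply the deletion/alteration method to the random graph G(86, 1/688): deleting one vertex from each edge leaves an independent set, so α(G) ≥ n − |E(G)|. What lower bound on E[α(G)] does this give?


E[|E(G)|] = C(86, 2)·p = 3655 · (1/688) = 85/16.
E[α(G)] ≥ n − E[|E(G)|] = 86 − 85/16 = 1291/16.
Numerically: ≈ 80.687500.
(This is only a lower bound; the true E[α(G)] may be larger.)

E[α(G)] ≥ 1291/16 ≈ 80.687500.


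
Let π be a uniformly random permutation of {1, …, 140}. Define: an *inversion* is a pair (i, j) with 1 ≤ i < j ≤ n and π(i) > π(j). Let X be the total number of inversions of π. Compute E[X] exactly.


Write X = Σ X_I over the C(140, 2) = 9730 pairs i < j, with X_I the indicator of one inversion.
There are 9730 indicators.
For each fixed pair i < j, the values π(i) and π(j) are two distinct elements of {1, …, 140} in uniformly random order; by symmetry P[π(i) > π(j)] = 1/2.
By linearity: E[X] = 9730 · (1/2) = C(140, 2) · (1/2) = 9730/2 = 4865 ≈ 4865.000000.

E[X] = 4865 = 4865.000000.


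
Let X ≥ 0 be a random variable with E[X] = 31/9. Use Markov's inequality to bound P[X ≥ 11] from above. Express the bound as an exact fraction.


μ = E[X] = 31/9, a = 11.
Markov: P[X ≥ 11] ≤ μ/a = (31/9)/11 = 31/99.
Numerically: ≈ 0.31313.
(Since a = 11 > μ = 3.44444, the bound 31/99 is < 1 and informative.)

P[X ≥ 11] ≤ 31/99 ≈ 0.31313.


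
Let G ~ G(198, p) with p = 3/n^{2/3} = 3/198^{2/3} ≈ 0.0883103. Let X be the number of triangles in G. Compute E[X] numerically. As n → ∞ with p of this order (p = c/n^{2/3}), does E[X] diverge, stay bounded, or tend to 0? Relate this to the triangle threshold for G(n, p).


Number of potential triangles: C(198, 3) = 1274196.
Each occurs with probability p³ ≈ (0.0883103)³ ≈ 6.88705234e-04.
By linearity: E[X] = C(198, 3)·p³ ≈ 1274196 · 6.88705234e-04 ≈ 877.545455.
Since α = 2/3 < 1, p = c/n^{2/3} ≫ 1/n is above the triangle threshold p ~ 1/n. Asymptotically E[X] ~ (c³/6)·n^{3(1−α)} = (3³/6)·n^{1} → ∞; triangles are abundant w.h.p.

E[X] ≈ 877.545455; in regime p = Θ(1/n^{2/3}) E[X] diverges (above the triangle threshold p ~ 1/n).


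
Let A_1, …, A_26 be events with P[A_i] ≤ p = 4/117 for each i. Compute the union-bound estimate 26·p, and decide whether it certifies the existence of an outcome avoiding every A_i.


Union bound: P[∪_{i=1}^{26} A_i] ≤ Σ_i P[A_i] ≤ 26·p = 26·(4/117) = 8/9.
Numerically: 8/9 ≈ 0.888889.
Is 8/9 < 1? YES.
Since P[∪ A_i] ≤ 8/9 < 1, the complement has P[∩ A_i^c] ≥ 1 − 8/9 = 1/9 > 0, so some outcome avoids every A_i.

26·p = 8/9 ≈ 0.888889; existence CERTIFIED by the union bound.


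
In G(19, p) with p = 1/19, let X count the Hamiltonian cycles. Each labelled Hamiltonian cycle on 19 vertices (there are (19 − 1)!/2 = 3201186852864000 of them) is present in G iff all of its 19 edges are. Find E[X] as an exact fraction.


K_19 has (19 − 1)!/2 = 3201186852864000 labelled Hamiltonian cycles.
For each such Hamiltonian cycle H, let X_H = 1 if all 19 edges of H are present in G. Then P[X_H = 1] = p^{19} = (1/19)^{19} = 1/1978419655660313589123979.
By linearity of expectation: E[X] = Σ_H E[X_H] = 3201186852864000 · p^{19} = 3201186852864000 · 1/1978419655660313589123979 = 3201186852864000/1978419655660313589123979.
Numerically: E[X] ≈ 1.61805e-09.

E[X] = 3201186852864000 · (1/19)^{19} = 3201186852864000/1978419655660313589123979 ≈ 1.61805e-09.


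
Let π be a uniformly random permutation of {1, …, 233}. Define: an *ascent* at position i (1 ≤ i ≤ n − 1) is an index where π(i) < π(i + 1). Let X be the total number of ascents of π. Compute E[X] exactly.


Write X = Σ X_I over i = 1, …, 232, with X_I the indicator of one ascent.
There are 232 indicators.
For each fixed i, the pair (π(i), π(i+1)) is a uniformly random ordered pair of distinct values from {1, …, 233}; by symmetry P[π(i) < π(i+1)] = 1/2.
By linearity: E[X] = 232 · (1/2) = (233 − 1) · (1/2) = 116 ≈ 116.00000.

E[X] = 116 = 116.00000.


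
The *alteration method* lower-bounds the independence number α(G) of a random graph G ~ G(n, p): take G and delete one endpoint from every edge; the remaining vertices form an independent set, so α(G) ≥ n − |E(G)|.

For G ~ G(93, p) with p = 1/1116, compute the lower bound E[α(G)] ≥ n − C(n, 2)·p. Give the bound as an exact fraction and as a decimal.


E[|E(G)|] = C(93, 2)·p = 4278 · (1/1116) = 23/6.
E[α(G)] ≥ n − E[|E(G)|] = 93 − 23/6 = 535/6.
Numerically: ≈ 89.167.
(This is only a lower bound; the true E[α(G)] may be larger.)

E[α(G)] ≥ 535/6 ≈ 89.167.


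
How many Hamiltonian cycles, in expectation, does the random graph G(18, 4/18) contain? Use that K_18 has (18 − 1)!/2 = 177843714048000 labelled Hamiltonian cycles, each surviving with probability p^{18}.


K_18 has (18 − 1)!/2 = 177843714048000 labelled Hamiltonian cycles.
For each such Hamiltonian cycle H, let X_H = 1 if all 18 edges of H are present in G. Then P[X_H = 1] = p^{18} = (2/9)^{18} = 262144/150094635296999121.
By linearity: E[X] = Σ_H E[X_H] = 177843714048000 · p^{18} = 177843714048000 · 262144/150094635296999121 = 63951526166528000/205891132094649.
Numerically: E[X] ≈ 310.608.

E[X] = 177843714048000 · (2/9)^{18} = 63951526166528000/205891132094649 ≈ 310.608.


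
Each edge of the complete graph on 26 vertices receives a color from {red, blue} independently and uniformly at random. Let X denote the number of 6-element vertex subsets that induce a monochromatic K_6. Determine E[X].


Let X = Σ_S X_S over the C(26, 6) = 230230 subsets S of size 6, where X_S = 1 if the K_6 on S is monochromatic.
For a fixed S, the K_6 on S has C(6, 2) = 15 edges. P[all 15 edges red] = (1/2)^15, and likewise for blue, so P[monochromatic] = 2·(1/2)^15 = 2^{1 − 15} = 1/16384.
By linearity: E[X] = C(26, 6) · 2^{1 − 15} = 230230 · 1/16384 = 115115/8192.
Numerically: E[X] ≈ 14.052.

E[X] = C(26,6)·2^(1−C(6,2)) = 115115/8192 ≈ 14.052.


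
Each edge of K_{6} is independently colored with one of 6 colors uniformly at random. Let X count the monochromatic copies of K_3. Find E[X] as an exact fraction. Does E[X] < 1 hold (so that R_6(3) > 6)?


E[X] = C(6, 3) · 6^{1 − 3} = 20 · 6^{−2} = 20/36.
As a reduced fraction: E[X] = 5/9 ≈ 0.5556.
Is E[X] < 1? YES.
Since E[X] < 1, there exists a 6-coloring of K_{6} with no monochromatic K_3; hence R_6(3) > 6.

E[X] = 5/9 ≈ 0.5556; E[X] < 1, so R_6(3) > 6.


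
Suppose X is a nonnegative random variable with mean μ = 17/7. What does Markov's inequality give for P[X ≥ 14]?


μ = E[X] = 17/7, a = 14.
Markov: P[X ≥ 14] ≤ μ/a = (17/7)/14 = 17/98.
Numerically: ≈ 0.1735.
(Since a = 14 > μ = 2.4286, the bound 17/98 is < 1 and informative.)

P[X ≥ 14] ≤ 17/98 ≈ 0.1735.


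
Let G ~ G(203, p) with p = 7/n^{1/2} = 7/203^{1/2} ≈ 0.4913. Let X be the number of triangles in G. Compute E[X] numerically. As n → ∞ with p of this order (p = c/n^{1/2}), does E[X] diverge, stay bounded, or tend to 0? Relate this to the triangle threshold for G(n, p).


Number of potential triangles: C(203, 3) = 1373701.
Each occurs with probability p³ ≈ (0.4913)³ ≈ 1.185905e-01.
By linearity: E[X] = C(203, 3)·p³ ≈ 1373701 · 1.185905e-01 ≈ 162907.9496.
Since α = 1/2 < 1, p = c/n^{1/2} ≫ 1/n is above the triangle threshold p ~ 1/n. Asymptotically E[X] ~ (c³/6)·n^{3(1−α)} = (7³/6)·n^{1.5} → ∞; triangles are abundant w.h.p.

E[X] ≈ 162907.9496; in regime p = Θ(1/n^{1/2}) E[X] diverges (above the triangle threshold p ~ 1/n).


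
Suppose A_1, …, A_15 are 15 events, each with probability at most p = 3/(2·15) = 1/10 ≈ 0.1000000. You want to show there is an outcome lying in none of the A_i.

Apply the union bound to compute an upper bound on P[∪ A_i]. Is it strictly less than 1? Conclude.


Union bound: P[∪_{i=1}^{15} A_i] ≤ Σ_i P[A_i] ≤ 15·p = 15·(1/10) = 3/2.
Numerically: 3/2 ≈ 1.5000000.
Is 3/2 < 1? NO.
Since the bound 3/2 is ≥ 1, the union bound is uninformative here; it does NOT by itself certify existence.

15·p = 3/2 ≈ 1.5000000; existence NOT certified by the union bound.


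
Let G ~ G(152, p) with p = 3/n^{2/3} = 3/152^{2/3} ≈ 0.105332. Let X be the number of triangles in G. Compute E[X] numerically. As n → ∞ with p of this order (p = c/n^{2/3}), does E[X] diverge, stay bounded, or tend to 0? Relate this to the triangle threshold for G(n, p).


Number of potential triangles: C(152, 3) = 573800.
Each occurs with probability p³ ≈ (0.105332)³ ≈ 1.16862881e-03.
By linearity: E[X] = C(152, 3)·p³ ≈ 573800 · 1.16862881e-03 ≈ 670.559211.
Since α = 2/3 < 1, p = c/n^{2/3} ≫ 1/n is above the triangle threshold p ~ 1/n. Asymptotically E[X] ~ (c³/6)·n^{3(1−α)} = (3³/6)·n^{1} → ∞; triangles are abundant w.h.p.

E[X] ≈ 670.559211; in regime p = Θ(1/n^{2/3}) E[X] diverges (above the triangle threshold p ~ 1/n).


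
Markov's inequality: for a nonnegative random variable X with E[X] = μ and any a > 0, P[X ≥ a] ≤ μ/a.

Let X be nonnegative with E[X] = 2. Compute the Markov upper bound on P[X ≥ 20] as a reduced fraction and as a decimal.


μ = E[X] = 2, a = 20.
Markov: P[X ≥ 20] ≤ μ/a = (2)/20 = 1/10.
Numerically: ≈ 0.10000.
(Since a = 20 > μ = 2.00000, the bound 1/10 is < 1 and informative.)

P[X ≥ 20] ≤ 1/10 ≈ 0.10000.


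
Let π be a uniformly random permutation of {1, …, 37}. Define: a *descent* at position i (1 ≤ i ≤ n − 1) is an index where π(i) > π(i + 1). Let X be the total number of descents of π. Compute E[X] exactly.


Write X = Σ X_I over i = 1, …, 36, with X_I the indicator of one descent.
There are 36 indicators.
For each fixed i, the pair (π(i), π(i+1)) is a uniformly random ordered pair of distinct values from {1, …, 37}; by symmetry P[π(i) > π(i+1)] = 1/2.
By linearity: E[X] = 36 · (1/2) = (37 − 1) · (1/2) = 18 ≈ 18.000000.

E[X] = 18 = 18.000000.


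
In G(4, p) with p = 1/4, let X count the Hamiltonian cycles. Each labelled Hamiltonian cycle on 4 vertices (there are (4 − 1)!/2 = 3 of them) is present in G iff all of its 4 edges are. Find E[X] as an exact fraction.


K_4 has (4 − 1)!/2 = 3 labelled Hamiltonian cycles.
For each such Hamiltonian cycle H, let X_H = 1 if all 4 edges of H are present in G. Then P[X_H = 1] = p^{4} = (1/4)^{4} = 1/256.
By linearity: E[X] = Σ_H E[X_H] = 3 · p^{4} = 3 · 1/256 = 3/256.
Numerically: E[X] ≈ 0.0117188.

E[X] = 3 · (1/4)^{4} = 3/256 ≈ 0.0117188.


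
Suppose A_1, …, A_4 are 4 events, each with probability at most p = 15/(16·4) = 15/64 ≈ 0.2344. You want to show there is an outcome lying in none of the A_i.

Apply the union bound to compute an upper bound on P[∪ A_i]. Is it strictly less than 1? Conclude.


Union bound: P[∪_{i=1}^{4} A_i] ≤ Σ_i P[A_i] ≤ 4·p = 4·(15/64) = 15/16.
Numerically: 15/16 ≈ 0.9375.
Is 15/16 < 1? YES.
Since P[∪ A_i] ≤ 15/16 < 1, the complement has P[∩ A_i^c] ≥ 1 − 15/16 = 1/16 > 0, so some outcome avoids every A_i.

4·p = 15/16 ≈ 0.9375; existence CERTIFIED by the union bound.


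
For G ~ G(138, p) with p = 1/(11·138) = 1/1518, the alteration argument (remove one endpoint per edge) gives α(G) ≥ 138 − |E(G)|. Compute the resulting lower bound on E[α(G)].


E[|E(G)|] = C(138, 2)·p = 9453 · (1/1518) = 137/22.
E[α(G)] ≥ n − E[|E(G)|] = 138 − 137/22 = 2899/22.
Numerically: ≈ 131.77273.
(This is only a lower bound; the true E[α(G)] may be larger.)

E[α(G)] ≥ 2899/22 ≈ 131.77273.


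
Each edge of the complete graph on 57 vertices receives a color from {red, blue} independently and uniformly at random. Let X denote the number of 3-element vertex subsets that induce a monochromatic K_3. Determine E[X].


Let X = Σ_S X_S over the C(57, 3) = 29260 subsets S of size 3, where X_S = 1 if the K_3 on S is monochromatic.
For a fixed S, the K_3 on S has C(3, 2) = 3 edges. P[all 3 edges red] = (1/2)^3, and likewise for blue, so P[monochromatic] = 2·(1/2)^3 = 2^{1 − 3} = 1/4.
Summing: E[X] = C(57, 3) · 2^{1 − 3} = 29260 · 1/4 = 7315.
Numerically: E[X] ≈ 7315.00000.

E[X] = C(57,3)·2^(1−C(3,2)) = 7315 ≈ 7315.00000.


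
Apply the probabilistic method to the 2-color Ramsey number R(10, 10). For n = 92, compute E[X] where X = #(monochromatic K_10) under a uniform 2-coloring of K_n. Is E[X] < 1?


E[X] = C(92, 10) · 2^{1 − 45} = 7210666060598 · 2^{−44} = 7210666060598/17592186044416.
As a reduced fraction: E[X] = 3605333030299/8796093022208 ≈ 0.40988.
Is E[X] < 1? YES.
Since E[X] < 1, there exists a 2-coloring of K_{92} with no monochromatic K_10; hence R(10, 10) > 92.

E[X] = 3605333030299/8796093022208 ≈ 0.40988; E[X] < 1, so R(10, 10) > 92.


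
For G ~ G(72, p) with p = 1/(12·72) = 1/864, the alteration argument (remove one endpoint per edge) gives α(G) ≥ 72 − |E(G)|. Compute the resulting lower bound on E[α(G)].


E[|E(G)|] = C(72, 2)·p = 2556 · (1/864) = 71/24.
E[α(G)] ≥ n − E[|E(G)|] = 72 − 71/24 = 1657/24.
Numerically: ≈ 69.0417.
(This is only a lower bound; the true E[α(G)] may be larger.)

E[α(G)] ≥ 1657/24 ≈ 69.0417.


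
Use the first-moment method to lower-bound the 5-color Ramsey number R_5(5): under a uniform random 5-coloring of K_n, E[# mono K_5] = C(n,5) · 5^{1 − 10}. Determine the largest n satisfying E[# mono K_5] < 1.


We need C(n, 5) · 5^{1 − 10} < 1, i.e. C(n, 5) < 5^{10 − 1} = 1953125.
Check values of n near the boundary:
  n = 45: C(45, 5) = 1221759; 1221759 < 1953125? YES
  n = 46: C(46, 5) = 1370754; 1370754 < 1953125? YES
  n = 47: C(47, 5) = 1533939; 1533939 < 1953125? YES
  n = 48: C(48, 5) = 1712304; 1712304 < 1953125? YES
  n = 49: C(49, 5) = 1906884; 1906884 < 1953125? YES
  n = 50: C(50, 5) = 2118760; 2118760 < 1953125? NO
  n = 51: C(51, 5) = 2349060; 2349060 < 1953125? NO
  n = 52: C(52, 5) = 2598960; 2598960 < 1953125? NO
The largest n with C(n, 5) < 1953125 is n = 49 (where E[X] = 1906884/1953125 ≈ 0.976325). Hence R_5(5) > 49, i.e. R_5(5) ≥ 50.

Largest n = 49; hence R_5(5) > 49.


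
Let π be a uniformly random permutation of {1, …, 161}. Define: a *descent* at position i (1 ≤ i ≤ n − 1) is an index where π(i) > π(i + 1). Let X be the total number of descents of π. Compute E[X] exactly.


Write X = Σ X_I over i = 1, …, 160, with X_I the indicator of one descent.
There are 160 indicators.
For each fixed i, the pair (π(i), π(i+1)) is a uniformly random ordered pair of distinct values from {1, …, 161}; by symmetry P[π(i) > π(i+1)] = 1/2.
By linearity: E[X] = 160 · (1/2) = (161 − 1) · (1/2) = 80 ≈ 80.00000.

E[X] = 80 = 80.00000.


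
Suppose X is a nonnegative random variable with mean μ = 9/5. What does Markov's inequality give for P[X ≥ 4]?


μ = E[X] = 9/5, a = 4.
Markov: P[X ≥ 4] ≤ μ/a = (9/5)/4 = 9/20.
Numerically: ≈ 0.450.
(Since a = 4 > μ = 1.800, the bound 9/20 is < 1 and informative.)

P[X ≥ 4] ≤ 9/20 ≈ 0.450.


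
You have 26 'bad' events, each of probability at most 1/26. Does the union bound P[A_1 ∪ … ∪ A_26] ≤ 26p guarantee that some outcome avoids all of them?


Union bound: P[∪_{i=1}^{26} A_i] ≤ Σ_i P[A_i] ≤ 26·p = 26·(1/26) = 1.
Numerically: 1 ≈ 1.0000000.
Is 1 < 1? NO.
Since the bound 1 is ≥ 1, the union bound is uninformative here; it does NOT by itself certify existence.

26·p = 1 ≈ 1.0000000; existence NOT certified by the union bound.


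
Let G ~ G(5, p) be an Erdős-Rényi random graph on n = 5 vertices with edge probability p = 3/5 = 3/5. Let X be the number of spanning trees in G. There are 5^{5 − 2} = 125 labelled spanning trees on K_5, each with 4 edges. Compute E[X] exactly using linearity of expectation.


K_5 has 5^{5 − 2} = 125 labelled spanning trees.
For each such spanning tree H, let X_H = 1 if all 4 edges of H are present in G. Then P[X_H = 1] = p^{4} = (3/5)^{4} = 81/625.
By linearity: E[X] = Σ_H E[X_H] = 125 · p^{4} = 125 · 81/625 = 81/5.
Numerically: E[X] ≈ 16.2.

E[X] = 125 · (3/5)^{4} = 81/5 ≈ 16.2.


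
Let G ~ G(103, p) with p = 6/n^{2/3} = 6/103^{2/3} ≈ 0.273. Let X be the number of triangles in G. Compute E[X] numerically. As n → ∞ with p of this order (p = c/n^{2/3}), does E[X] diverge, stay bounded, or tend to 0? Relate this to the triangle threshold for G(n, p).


Number of potential triangles: C(103, 3) = 176851.
Each occurs with probability p³ ≈ (0.273)³ ≈ 2.03601e-02.
By linearity: E[X] = C(103, 3)·p³ ≈ 176851 · 2.03601e-02 ≈ 3600.699.
Since α = 2/3 < 1, p = c/n^{2/3} ≫ 1/n is above the triangle threshold p ~ 1/n. Asymptotically E[X] ~ (c³/6)·n^{3(1−α)} = (6³/6)·n^{1} → ∞; triangles are abundant w.h.p.

E[X] ≈ 3600.699; in regime p = Θ(1/n^{2/3}) E[X] diverges (above the triangle threshold p ~ 1/n).


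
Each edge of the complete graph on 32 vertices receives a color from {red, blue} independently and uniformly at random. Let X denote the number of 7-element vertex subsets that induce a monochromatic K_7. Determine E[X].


Let X = Σ_S X_S over the C(32, 7) = 3365856 subsets S of size 7, where X_S = 1 if the K_7 on S is monochromatic.
For a fixed S, the K_7 on S has C(7, 2) = 21 edges. P[all 21 edges red] = (1/2)^21, and likewise for blue, so P[monochromatic] = 2·(1/2)^21 = 2^{1 − 21} = 1/1048576.
Summing: E[X] = C(32, 7) · 2^{1 − 21} = 3365856 · 1/1048576 = 105183/32768.
Numerically: E[X] ≈ 3.209930.

E[X] = C(32,7)·2^(1−C(7,2)) = 105183/32768 ≈ 3.209930.


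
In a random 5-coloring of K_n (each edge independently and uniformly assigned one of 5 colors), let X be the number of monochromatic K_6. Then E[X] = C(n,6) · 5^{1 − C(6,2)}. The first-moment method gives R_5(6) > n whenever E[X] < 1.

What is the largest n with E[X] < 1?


We need C(n, 6) · 5^{1 − 15} < 1, i.e. C(n, 6) < 5^{15 − 1} = 6103515625.
Check values of n near the boundary:
  n = 125: C(125, 6) = 4690625500; 4690625500 < 6103515625? YES
  n = 126: C(126, 6) = 4925156775; 4925156775 < 6103515625? YES
  n = 127: C(127, 6) = 5169379425; 5169379425 < 6103515625? YES
  n = 128: C(128, 6) = 5423611200; 5423611200 < 6103515625? YES
  n = 129: C(129, 6) = 5688177600; 5688177600 < 6103515625? YES
  n = 130: C(130, 6) = 5963412000; 5963412000 < 6103515625? YES
  n = 131: C(131, 6) = 6249655776; 6249655776 < 6103515625? NO
  n = 132: C(132, 6) = 6547258432; 6547258432 < 6103515625? NO
  n = 133: C(133, 6) = 6856577728; 6856577728 < 6103515625? NO
The largest n with C(n, 6) < 6103515625 is n = 130 (where E[X] = 47707296/48828125 ≈ 0.977045). Hence R_5(6) > 130, i.e. R_5(6) ≥ 131.

Largest n = 130; hence R_5(6) > 130.


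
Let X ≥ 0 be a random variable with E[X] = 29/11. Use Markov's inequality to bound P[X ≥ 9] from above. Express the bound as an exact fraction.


μ = E[X] = 29/11, a = 9.
Markov: P[X ≥ 9] ≤ μ/a = (29/11)/9 = 29/99.
Numerically: ≈ 0.292929.
(Since a = 9 > μ = 2.636364, the bound 29/99 is < 1 and informative.)

P[X ≥ 9] ≤ 29/99 ≈ 0.292929.


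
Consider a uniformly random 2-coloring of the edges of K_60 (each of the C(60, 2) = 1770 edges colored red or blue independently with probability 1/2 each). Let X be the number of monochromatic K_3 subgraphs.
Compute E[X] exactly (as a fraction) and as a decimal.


Let X = Σ_S X_S over the C(60, 3) = 34220 subsets S of size 3, where X_S = 1 if the K_3 on S is monochromatic.
For a fixed S, the K_3 on S has C(3, 2) = 3 edges. P[all 3 edges red] = (1/2)^3, and likewise for blue, so P[monochromatic] = 2·(1/2)^3 = 2^{1 − 3} = 1/4.
Summing: E[X] = C(60, 3) · 2^{1 − 3} = 34220 · 1/4 = 8555.
Numerically: E[X] ≈ 8555.000000.

E[X] = C(60,3)·2^(1−C(3,2)) = 8555 ≈ 8555.000000.


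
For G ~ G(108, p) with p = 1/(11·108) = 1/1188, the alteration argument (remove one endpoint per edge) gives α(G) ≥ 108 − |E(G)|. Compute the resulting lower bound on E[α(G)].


E[|E(G)|] = C(108, 2)·p = 5778 · (1/1188) = 107/22.
E[α(G)] ≥ n − E[|E(G)|] = 108 − 107/22 = 2269/22.
Numerically: ≈ 103.136364.
(This is only a lower bound; the true E[α(G)] may be larger.)

E[α(G)] ≥ 2269/22 ≈ 103.136364.
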